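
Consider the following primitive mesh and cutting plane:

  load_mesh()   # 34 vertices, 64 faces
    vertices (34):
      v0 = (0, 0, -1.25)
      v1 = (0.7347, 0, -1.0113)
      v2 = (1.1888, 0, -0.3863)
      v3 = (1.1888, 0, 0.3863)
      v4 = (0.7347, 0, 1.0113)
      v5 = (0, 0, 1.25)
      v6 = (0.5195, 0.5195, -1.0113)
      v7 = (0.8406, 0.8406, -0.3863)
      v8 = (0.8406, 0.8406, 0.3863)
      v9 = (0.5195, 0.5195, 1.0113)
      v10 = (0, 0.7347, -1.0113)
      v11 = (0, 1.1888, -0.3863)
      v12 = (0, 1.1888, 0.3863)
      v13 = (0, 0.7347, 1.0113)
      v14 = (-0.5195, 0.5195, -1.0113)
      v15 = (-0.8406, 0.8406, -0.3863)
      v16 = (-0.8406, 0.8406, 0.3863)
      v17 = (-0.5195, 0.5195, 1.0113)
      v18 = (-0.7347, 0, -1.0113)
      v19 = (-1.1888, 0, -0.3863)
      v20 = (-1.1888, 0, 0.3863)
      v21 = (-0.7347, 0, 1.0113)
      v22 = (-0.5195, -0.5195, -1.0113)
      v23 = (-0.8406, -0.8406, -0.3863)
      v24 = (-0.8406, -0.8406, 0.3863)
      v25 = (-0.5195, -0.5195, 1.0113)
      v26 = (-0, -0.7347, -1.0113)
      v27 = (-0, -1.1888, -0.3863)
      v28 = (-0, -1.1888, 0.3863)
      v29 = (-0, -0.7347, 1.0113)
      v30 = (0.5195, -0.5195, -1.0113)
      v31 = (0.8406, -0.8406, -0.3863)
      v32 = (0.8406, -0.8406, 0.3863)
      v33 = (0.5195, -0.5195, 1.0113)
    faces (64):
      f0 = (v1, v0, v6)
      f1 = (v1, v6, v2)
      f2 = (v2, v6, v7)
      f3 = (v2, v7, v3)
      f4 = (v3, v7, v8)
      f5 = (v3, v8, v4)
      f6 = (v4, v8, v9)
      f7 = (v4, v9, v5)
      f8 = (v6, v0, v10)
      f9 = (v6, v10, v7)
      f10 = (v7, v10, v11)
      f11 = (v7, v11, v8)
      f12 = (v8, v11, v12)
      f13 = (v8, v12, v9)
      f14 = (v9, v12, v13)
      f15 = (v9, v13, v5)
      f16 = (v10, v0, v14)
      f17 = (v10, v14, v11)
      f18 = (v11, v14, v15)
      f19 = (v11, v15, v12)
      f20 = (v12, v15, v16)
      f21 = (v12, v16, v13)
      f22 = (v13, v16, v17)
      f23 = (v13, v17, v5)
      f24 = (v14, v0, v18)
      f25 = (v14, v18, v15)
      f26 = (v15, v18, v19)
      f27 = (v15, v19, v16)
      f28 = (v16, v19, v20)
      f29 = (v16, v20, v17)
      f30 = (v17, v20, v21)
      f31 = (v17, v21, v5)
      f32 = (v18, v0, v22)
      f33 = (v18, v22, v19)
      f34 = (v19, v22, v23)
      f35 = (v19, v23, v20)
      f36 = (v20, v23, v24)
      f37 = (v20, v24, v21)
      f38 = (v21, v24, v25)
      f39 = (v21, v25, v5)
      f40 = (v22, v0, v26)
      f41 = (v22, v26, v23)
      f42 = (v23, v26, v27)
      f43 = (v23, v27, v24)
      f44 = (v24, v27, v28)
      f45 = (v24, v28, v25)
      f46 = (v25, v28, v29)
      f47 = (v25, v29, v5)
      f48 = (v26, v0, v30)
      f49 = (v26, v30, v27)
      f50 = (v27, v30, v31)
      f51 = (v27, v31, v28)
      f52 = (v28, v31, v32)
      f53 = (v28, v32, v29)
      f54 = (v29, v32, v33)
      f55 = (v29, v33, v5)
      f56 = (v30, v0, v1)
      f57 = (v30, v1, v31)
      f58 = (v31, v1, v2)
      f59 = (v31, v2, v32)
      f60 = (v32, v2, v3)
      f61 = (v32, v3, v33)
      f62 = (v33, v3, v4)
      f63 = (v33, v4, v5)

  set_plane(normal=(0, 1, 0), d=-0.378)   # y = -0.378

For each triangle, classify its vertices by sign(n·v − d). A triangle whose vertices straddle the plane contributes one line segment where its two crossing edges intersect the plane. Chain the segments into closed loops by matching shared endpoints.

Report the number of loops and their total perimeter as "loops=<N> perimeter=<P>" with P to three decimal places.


loops=1 perimeter=7.003

Straddling triangles (20 of 64):
  (v18,v0,v22) [++-] → (-0.378, -0.378, -1.07632)–(-0.578116, -0.378, -1.0113)  len=0.2104
  (v18,v22,v19) [+-+] → (-0.578116, -0.378, -1.0113)–(-0.701802, -0.378, -0.841064)  len=0.2104
  (v19,v22,v23) [+--] → (-0.701802, -0.378, -0.841064)–(-1.03222, -0.378, -0.3863)  len=0.5621
  (v19,v23,v20) [+-+] → (-1.03222, -0.378, -0.3863)–(-1.03222, -0.378, 0.0388782)  len=0.4252
  (v20,v23,v24) [+--] → (-1.03222, -0.378, 0.0388782)–(-1.03222, -0.378, 0.3863)  len=0.3474
  (v20,v24,v21) [+-+] → (-1.03222, -0.378, 0.3863)–(-0.782321, -0.378, 0.730251)  len=0.4252
  (v21,v24,v25) [+--] → (-0.782321, -0.378, 0.730251)–(-0.578116, -0.378, 1.0113)  len=0.3474
  (v21,v25,v5) [+-+] → (-0.578116, -0.378, 1.0113)–(-0.378, -0.378, 1.07632)  len=0.2104
  (v22,v0,v26) [-+-] → (-0.378, -0.378, -1.07632)–(0, -0.378, -1.12719)  len=0.3814
  (v25,v29,v5) [--+] → (0, -0.378, 1.12719)–(-0.378, -0.378, 1.07632)  len=0.3814
  (v26,v0,v30) [-+-] → (0, -0.378, -1.12719)–(0.378, -0.378, -1.07632)  len=0.3814
  (v29,v33,v5) [--+] → (0.378, -0.378, 1.07632)–(0, -0.378, 1.12719)  len=0.3814
  (v30,v0,v1) [-++] → (0.378, -0.378, -1.07632)–(0.578116, -0.378, -1.0113)  len=0.2104
  (v30,v1,v31) [-+-] → (0.578116, -0.378, -1.0113)–(0.782321, -0.378, -0.730251)  len=0.3474
  (v31,v1,v2) [-++] → (0.782321, -0.378, -0.730251)–(1.03222, -0.378, -0.3863)  len=0.4252
  (v31,v2,v32) [-+-] → (1.03222, -0.378, -0.3863)–(1.03222, -0.378, -0.0388782)  len=0.3474
  (v32,v2,v3) [-++] → (1.03222, -0.378, -0.0388782)–(1.03222, -0.378, 0.3863)  len=0.4252
  (v32,v3,v33) [-+-] → (1.03222, -0.378, 0.3863)–(0.701802, -0.378, 0.841064)  len=0.5621
  (v33,v3,v4) [-++] → (0.701802, -0.378, 0.841064)–(0.578116, -0.378, 1.0113)  len=0.2104
  (v33,v4,v5) [-++] → (0.578116, -0.378, 1.0113)–(0.378, -0.378, 1.07632)  len=0.2104

Chained into 1 loop(s):
  loop 1: 20 segments, perimeter = 7.0027
Total perimeter = 7.003


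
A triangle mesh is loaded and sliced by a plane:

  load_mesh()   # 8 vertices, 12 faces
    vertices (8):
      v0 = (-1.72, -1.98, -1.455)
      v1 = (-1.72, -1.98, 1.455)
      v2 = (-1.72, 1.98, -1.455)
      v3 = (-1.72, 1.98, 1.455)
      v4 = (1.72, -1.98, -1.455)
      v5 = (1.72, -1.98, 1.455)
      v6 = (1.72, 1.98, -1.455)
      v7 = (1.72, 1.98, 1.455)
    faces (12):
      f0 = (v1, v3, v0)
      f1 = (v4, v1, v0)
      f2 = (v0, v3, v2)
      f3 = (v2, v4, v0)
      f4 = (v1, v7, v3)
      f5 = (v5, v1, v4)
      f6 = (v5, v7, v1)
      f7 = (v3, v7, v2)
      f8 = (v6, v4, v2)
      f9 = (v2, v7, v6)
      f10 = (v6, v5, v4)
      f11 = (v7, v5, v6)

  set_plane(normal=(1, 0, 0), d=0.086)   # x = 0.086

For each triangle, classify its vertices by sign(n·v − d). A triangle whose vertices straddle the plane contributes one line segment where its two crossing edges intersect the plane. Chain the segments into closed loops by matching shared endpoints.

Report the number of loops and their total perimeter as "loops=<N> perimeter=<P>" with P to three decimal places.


Straddling triangles (8 of 12):
  (v4,v1,v0) [+--] → (0.086, -1.98, -0.07275)–(0.086, -1.98, -1.455)  len=1.3822
  (v2,v4,v0) [-+-] → (0.086, -0.099, -1.455)–(0.086, -1.98, -1.455)  len=1.8810
  (v1,v7,v3) [-+-] → (0.086, 0.099, 1.455)–(0.086, 1.98, 1.455)  len=1.8810
  (v5,v1,v4) [+-+] → (0.086, -1.98, 1.455)–(0.086, -1.98, -0.07275)  len=1.5278
  (v5,v7,v1) [++-] → (0.086, 0.099, 1.455)–(0.086, -1.98, 1.455)  len=2.0790
  (v3,v7,v2) [-+-] → (0.086, 1.98, 1.455)–(0.086, 1.98, 0.07275)  len=1.3822
  (v6,v4,v2) [++-] → (0.086, -0.099, -1.455)–(0.086, 1.98, -1.455)  len=2.0790
  (v2,v7,v6) [-++] → (0.086, 1.98, 0.07275)–(0.086, 1.98, -1.455)  len=1.5278

Chained into 1 loop(s):
  loop 1: 8 segments, perimeter = 13.7400
Total perimeter = 13.740

loops=1 perimeter=13.740


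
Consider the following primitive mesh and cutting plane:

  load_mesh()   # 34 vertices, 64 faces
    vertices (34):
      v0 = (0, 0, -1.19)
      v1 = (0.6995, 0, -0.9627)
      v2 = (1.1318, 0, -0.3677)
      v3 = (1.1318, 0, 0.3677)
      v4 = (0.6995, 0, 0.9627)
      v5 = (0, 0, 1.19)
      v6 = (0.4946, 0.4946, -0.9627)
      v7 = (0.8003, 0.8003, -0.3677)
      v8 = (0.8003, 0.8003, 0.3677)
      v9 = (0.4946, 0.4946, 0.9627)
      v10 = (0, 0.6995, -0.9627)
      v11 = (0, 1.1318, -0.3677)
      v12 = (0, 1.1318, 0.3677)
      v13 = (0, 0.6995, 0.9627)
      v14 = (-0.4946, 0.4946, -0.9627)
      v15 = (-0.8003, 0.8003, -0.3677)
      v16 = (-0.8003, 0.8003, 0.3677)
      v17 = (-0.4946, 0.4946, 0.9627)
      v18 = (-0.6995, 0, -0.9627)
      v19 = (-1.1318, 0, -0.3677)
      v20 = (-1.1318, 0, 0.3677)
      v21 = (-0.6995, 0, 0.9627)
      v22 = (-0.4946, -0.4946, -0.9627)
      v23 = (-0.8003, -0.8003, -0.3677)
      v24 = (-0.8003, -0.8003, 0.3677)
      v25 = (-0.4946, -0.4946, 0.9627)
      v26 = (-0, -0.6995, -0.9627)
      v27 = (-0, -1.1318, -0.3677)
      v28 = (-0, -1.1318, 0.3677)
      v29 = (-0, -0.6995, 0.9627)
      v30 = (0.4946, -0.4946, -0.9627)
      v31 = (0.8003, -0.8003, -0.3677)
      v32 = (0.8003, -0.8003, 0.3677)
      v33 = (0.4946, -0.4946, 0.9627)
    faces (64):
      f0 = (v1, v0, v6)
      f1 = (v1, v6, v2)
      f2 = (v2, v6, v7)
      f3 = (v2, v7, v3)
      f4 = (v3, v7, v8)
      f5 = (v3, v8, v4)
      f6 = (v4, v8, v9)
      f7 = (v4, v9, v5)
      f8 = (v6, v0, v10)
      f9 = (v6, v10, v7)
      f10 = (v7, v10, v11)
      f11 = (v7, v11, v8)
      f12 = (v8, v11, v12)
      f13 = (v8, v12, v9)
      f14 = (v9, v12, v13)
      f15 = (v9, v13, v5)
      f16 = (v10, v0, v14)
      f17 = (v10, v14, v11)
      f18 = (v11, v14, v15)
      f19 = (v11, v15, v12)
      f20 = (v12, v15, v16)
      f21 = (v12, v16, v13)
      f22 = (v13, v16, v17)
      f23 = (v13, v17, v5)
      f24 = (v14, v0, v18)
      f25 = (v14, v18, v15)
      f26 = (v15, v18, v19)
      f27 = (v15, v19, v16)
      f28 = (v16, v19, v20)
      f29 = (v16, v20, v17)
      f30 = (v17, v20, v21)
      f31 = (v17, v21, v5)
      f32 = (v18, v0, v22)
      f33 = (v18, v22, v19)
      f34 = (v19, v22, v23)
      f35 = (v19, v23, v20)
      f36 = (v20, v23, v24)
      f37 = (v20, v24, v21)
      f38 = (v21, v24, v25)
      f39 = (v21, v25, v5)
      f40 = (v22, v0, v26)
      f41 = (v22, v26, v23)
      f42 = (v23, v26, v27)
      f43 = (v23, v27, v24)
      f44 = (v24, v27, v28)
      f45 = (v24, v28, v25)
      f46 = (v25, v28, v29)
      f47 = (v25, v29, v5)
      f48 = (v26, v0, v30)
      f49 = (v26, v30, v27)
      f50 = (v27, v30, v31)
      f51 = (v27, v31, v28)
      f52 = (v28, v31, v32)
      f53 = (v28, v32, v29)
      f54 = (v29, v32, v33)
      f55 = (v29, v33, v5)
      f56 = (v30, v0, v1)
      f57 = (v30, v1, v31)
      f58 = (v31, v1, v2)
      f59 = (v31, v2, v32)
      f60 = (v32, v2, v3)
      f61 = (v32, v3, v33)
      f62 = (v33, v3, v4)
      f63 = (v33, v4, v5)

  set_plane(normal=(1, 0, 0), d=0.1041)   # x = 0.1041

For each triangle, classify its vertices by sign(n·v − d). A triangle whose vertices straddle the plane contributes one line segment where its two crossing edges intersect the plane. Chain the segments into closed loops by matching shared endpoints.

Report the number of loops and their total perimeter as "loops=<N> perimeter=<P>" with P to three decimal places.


loops=1 perimeter=7.156

Straddling triangles (20 of 64):
  (v1,v0,v6) [+-+] → (0.1041, 0, -1.15617)–(0.1041, 0.1041, -1.14216)  len=0.1050
  (v4,v9,v5) [++-] → (0.1041, 0.1041, 1.14216)–(0.1041, 0, 1.15617)  len=0.1050
  (v6,v0,v10) [+--] → (0.1041, 0.1041, -1.14216)–(0.1041, 0.656374, -0.9627)  len=0.5807
  (v6,v10,v7) [+-+] → (0.1041, 0.656374, -0.9627)–(0.1041, 0.712612, -0.885305)  len=0.0957
  (v7,v10,v11) [+--] → (0.1041, 0.712612, -0.885305)–(0.1041, 1.08868, -0.3677)  len=0.6398
  (v7,v11,v8) [+-+] → (0.1041, 1.08868, -0.3677)–(0.1041, 1.08868, -0.272042)  len=0.0957
  (v8,v11,v12) [+--] → (0.1041, 1.08868, -0.272042)–(0.1041, 1.08868, 0.3677)  len=0.6397
  (v8,v12,v9) [+-+] → (0.1041, 1.08868, 0.3677)–(0.1041, 0.997687, 0.492932)  len=0.1548
  (v9,v12,v13) [+--] → (0.1041, 0.997687, 0.492932)–(0.1041, 0.656374, 0.9627)  len=0.5807
  (v9,v13,v5) [+--] → (0.1041, 0.656374, 0.9627)–(0.1041, 0.1041, 1.14216)  len=0.5807
  (v26,v0,v30) [--+] → (0.1041, -0.1041, -1.14216)–(0.1041, -0.656374, -0.9627)  len=0.5807
  (v26,v30,v27) [-+-] → (0.1041, -0.656374, -0.9627)–(0.1041, -0.997687, -0.492932)  len=0.5807
  (v27,v30,v31) [-++] → (0.1041, -0.997687, -0.492932)–(0.1041, -1.08868, -0.3677)  len=0.1548
  (v27,v31,v28) [-+-] → (0.1041, -1.08868, -0.3677)–(0.1041, -1.08868, 0.272042)  len=0.6397
  (v28,v31,v32) [-++] → (0.1041, -1.08868, 0.272042)–(0.1041, -1.08868, 0.3677)  len=0.0957
  (v28,v32,v29) [-+-] → (0.1041, -1.08868, 0.3677)–(0.1041, -0.712612, 0.885305)  len=0.6398
  (v29,v32,v33) [-++] → (0.1041, -0.712612, 0.885305)–(0.1041, -0.656374, 0.9627)  len=0.0957
  (v29,v33,v5) [-+-] → (0.1041, -0.656374, 0.9627)–(0.1041, -0.1041, 1.14216)  len=0.5807
  (v30,v0,v1) [+-+] → (0.1041, -0.1041, -1.14216)–(0.1041, 0, -1.15617)  len=0.1050
  (v33,v4,v5) [++-] → (0.1041, 0, 1.15617)–(0.1041, -0.1041, 1.14216)  len=0.1050

Chained into 1 loop(s):
  loop 1: 20 segments, perimeter = 7.1556
Total perimeter = 7.156


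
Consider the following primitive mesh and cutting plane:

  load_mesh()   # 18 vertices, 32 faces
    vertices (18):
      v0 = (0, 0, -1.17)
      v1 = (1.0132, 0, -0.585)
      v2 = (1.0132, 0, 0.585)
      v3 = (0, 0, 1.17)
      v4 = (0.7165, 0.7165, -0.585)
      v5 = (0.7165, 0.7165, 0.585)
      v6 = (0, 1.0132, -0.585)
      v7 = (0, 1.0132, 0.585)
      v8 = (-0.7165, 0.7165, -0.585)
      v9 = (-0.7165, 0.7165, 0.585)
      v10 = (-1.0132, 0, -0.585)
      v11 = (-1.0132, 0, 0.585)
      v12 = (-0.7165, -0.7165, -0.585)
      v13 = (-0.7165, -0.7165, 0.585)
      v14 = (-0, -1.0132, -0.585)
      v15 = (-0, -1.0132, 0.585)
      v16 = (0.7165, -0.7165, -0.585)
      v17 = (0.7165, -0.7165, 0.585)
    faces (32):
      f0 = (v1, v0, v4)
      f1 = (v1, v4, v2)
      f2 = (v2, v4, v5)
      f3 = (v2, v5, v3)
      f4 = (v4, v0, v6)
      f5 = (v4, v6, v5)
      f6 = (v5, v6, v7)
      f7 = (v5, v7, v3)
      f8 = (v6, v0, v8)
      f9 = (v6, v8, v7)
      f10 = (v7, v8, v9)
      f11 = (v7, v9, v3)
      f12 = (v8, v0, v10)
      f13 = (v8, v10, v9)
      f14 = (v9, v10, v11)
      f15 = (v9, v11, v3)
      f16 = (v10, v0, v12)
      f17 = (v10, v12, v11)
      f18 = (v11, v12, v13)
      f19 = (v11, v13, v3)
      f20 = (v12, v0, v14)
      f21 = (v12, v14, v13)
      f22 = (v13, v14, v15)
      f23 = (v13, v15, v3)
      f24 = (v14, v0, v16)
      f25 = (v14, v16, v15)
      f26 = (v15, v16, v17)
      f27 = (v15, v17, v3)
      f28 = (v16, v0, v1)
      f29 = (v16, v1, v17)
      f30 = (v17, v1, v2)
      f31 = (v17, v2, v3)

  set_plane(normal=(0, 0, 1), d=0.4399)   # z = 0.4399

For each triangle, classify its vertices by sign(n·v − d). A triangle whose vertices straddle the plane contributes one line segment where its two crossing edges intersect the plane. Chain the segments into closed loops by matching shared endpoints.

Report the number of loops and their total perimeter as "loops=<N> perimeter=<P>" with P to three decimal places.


Straddling triangles (16 of 32):
  (v1,v4,v2) [--+] → (0.976404, 0.0888582, 0.4399)–(1.0132, 0, 0.4399)  len=0.0962
  (v2,v4,v5) [+-+] → (0.976404, 0.0888582, 0.4399)–(0.7165, 0.7165, 0.4399)  len=0.6793
  (v4,v6,v5) [--+] → (0.627642, 0.753296, 0.4399)–(0.7165, 0.7165, 0.4399)  len=0.0962
  (v5,v6,v7) [+-+] → (0.627642, 0.753296, 0.4399)–(0, 1.0132, 0.4399)  len=0.6793
  (v6,v8,v7) [--+] → (-0.0888582, 0.976404, 0.4399)–(0, 1.0132, 0.4399)  len=0.0962
  (v7,v8,v9) [+-+] → (-0.0888582, 0.976404, 0.4399)–(-0.7165, 0.7165, 0.4399)  len=0.6793
  (v8,v10,v9) [--+] → (-0.753296, 0.627642, 0.4399)–(-0.7165, 0.7165, 0.4399)  len=0.0962
  (v9,v10,v11) [+-+] → (-0.753296, 0.627642, 0.4399)–(-1.0132, 0, 0.4399)  len=0.6793
  (v10,v12,v11) [--+] → (-0.976404, -0.0888582, 0.4399)–(-1.0132, 0, 0.4399)  len=0.0962
  (v11,v12,v13) [+-+] → (-0.976404, -0.0888582, 0.4399)–(-0.7165, -0.7165, 0.4399)  len=0.6793
  (v12,v14,v13) [--+] → (-0.627642, -0.753296, 0.4399)–(-0.7165, -0.7165, 0.4399)  len=0.0962
  (v13,v14,v15) [+-+] → (-0.627642, -0.753296, 0.4399)–(0, -1.0132, 0.4399)  len=0.6793
  (v14,v16,v15) [--+] → (0.0888582, -0.976404, 0.4399)–(0, -1.0132, 0.4399)  len=0.0962
  (v15,v16,v17) [+-+] → (0.0888582, -0.976404, 0.4399)–(0.7165, -0.7165, 0.4399)  len=0.6793
  (v16,v1,v17) [--+] → (0.753296, -0.627642, 0.4399)–(0.7165, -0.7165, 0.4399)  len=0.0962
  (v17,v1,v2) [+-+] → (0.753296, -0.627642, 0.4399)–(1.0132, 0, 0.4399)  len=0.6793

Chained into 1 loop(s):
  loop 1: 16 segments, perimeter = 6.2040
Total perimeter = 6.204

loops=1 perimeter=6.204


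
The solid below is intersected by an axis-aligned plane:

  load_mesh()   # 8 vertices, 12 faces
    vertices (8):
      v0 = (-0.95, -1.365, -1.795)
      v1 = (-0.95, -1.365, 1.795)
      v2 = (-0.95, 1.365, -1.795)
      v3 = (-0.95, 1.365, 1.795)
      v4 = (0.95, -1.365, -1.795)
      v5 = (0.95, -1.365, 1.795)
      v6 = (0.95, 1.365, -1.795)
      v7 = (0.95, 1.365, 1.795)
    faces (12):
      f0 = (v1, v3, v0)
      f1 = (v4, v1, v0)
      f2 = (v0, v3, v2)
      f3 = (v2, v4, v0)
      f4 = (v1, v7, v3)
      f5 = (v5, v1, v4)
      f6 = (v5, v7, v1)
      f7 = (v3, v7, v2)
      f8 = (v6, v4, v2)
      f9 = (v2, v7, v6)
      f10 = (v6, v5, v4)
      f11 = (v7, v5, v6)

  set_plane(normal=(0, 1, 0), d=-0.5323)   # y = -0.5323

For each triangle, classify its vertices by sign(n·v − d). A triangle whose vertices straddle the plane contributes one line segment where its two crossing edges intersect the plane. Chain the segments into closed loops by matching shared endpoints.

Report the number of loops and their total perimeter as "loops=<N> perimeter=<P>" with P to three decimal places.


loops=1 perimeter=10.980

Straddling triangles (8 of 12):
  (v1,v3,v0) [-+-] → (-0.95, -0.5323, 1.795)–(-0.95, -0.5323, -0.699984)  len=2.4950
  (v0,v3,v2) [-++] → (-0.95, -0.5323, -0.699984)–(-0.95, -0.5323, -1.795)  len=1.0950
  (v2,v4,v0) [+--] → (0.370465, -0.5323, -1.795)–(-0.95, -0.5323, -1.795)  len=1.3205
  (v1,v7,v3) [-++] → (-0.370465, -0.5323, 1.795)–(-0.95, -0.5323, 1.795)  len=0.5795
  (v5,v7,v1) [-+-] → (0.95, -0.5323, 1.795)–(-0.370465, -0.5323, 1.795)  len=1.3205
  (v6,v4,v2) [+-+] → (0.95, -0.5323, -1.795)–(0.370465, -0.5323, -1.795)  len=0.5795
  (v6,v5,v4) [+--] → (0.95, -0.5323, 0.699984)–(0.95, -0.5323, -1.795)  len=2.4950
  (v7,v5,v6) [+-+] → (0.95, -0.5323, 1.795)–(0.95, -0.5323, 0.699984)  len=1.0950

Chained into 1 loop(s):
  loop 1: 8 segments, perimeter = 10.9800
Total perimeter = 10.980


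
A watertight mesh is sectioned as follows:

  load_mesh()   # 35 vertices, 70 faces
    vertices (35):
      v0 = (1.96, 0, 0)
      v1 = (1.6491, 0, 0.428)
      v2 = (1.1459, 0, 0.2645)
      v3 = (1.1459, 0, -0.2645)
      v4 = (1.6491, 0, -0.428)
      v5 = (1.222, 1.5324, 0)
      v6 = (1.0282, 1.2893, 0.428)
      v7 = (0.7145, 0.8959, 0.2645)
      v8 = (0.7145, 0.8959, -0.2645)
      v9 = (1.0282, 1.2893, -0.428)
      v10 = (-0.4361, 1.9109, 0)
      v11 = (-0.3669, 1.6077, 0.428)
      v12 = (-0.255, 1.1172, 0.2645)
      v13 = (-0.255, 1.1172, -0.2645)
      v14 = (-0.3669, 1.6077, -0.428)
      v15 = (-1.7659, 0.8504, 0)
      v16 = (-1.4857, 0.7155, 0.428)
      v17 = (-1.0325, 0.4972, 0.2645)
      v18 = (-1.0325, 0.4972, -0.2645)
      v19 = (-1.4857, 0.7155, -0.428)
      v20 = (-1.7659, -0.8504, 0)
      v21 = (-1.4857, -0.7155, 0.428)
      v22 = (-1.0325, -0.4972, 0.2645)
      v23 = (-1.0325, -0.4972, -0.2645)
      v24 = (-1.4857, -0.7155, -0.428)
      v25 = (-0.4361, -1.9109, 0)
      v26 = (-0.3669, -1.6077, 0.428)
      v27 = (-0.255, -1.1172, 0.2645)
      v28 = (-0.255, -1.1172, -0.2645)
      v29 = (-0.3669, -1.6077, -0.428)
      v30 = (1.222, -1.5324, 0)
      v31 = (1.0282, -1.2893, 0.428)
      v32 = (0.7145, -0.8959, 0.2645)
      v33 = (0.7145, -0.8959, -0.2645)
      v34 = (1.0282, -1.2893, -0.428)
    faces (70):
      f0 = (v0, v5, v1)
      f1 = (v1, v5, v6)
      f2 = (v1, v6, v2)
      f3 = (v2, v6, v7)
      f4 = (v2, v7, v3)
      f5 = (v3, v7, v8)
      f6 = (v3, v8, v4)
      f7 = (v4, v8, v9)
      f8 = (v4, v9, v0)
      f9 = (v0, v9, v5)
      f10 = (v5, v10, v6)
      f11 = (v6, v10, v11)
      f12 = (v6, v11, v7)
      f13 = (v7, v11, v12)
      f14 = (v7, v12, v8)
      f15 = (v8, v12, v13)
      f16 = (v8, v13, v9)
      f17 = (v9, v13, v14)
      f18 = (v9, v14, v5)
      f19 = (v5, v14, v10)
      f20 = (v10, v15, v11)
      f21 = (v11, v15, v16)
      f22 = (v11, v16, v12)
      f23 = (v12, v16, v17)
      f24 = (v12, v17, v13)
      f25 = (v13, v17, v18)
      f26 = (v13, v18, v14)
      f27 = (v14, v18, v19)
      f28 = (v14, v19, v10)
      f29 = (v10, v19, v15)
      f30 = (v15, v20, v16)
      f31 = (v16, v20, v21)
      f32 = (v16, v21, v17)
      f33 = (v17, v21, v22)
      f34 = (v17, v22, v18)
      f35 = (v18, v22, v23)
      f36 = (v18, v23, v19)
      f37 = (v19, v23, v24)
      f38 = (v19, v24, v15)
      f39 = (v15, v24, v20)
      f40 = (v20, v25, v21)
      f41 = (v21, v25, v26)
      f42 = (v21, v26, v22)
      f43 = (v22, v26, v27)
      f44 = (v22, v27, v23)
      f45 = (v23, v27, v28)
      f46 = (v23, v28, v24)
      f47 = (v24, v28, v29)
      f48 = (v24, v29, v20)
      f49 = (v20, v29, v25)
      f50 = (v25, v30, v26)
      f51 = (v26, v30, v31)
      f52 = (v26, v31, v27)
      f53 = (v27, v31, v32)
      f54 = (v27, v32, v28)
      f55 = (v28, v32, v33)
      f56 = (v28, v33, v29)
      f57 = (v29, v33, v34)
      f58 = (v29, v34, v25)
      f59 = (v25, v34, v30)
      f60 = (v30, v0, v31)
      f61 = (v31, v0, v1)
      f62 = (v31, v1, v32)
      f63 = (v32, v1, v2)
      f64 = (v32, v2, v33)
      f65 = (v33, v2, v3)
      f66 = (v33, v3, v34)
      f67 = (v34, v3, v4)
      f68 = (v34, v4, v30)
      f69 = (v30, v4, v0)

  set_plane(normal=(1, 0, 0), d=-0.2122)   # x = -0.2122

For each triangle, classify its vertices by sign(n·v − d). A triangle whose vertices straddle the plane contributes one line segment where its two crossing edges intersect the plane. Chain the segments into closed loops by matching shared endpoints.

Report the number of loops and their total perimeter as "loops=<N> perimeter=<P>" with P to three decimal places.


loops=2 perimeter=5.092

Straddling triangles (20 of 70):
  (v5,v10,v6) [+-+] → (-0.2122, 1.85979, 0)–(-0.2122, 1.81585, 0.0654437)  len=0.0788
  (v6,v10,v11) [+--] → (-0.2122, 1.81585, 0.0654437)–(-0.2122, 1.57239, 0.428)  len=0.4367
  (v6,v11,v7) [+-+] → (-0.2122, 1.57239, 0.428)–(-0.2122, 1.50587, 0.40461)  len=0.0705
  (v7,v11,v12) [+--] → (-0.2122, 1.50587, 0.40461)–(-0.2122, 1.10743, 0.2645)  len=0.4224
  (v7,v12,v8) [+-+] → (-0.2122, 1.10743, 0.2645)–(-0.2122, 1.10743, 0.241147)  len=0.0234
  (v8,v12,v13) [+--] → (-0.2122, 1.10743, 0.241147)–(-0.2122, 1.10743, -0.2645)  len=0.5056
  (v8,v13,v9) [+-+] → (-0.2122, 1.10743, -0.2645)–(-0.2122, 1.12294, -0.269953)  len=0.0164
  (v9,v13,v14) [+--] → (-0.2122, 1.12294, -0.269953)–(-0.2122, 1.57239, -0.428)  len=0.4764
  (v9,v14,v5) [+-+] → (-0.2122, 1.57239, -0.428)–(-0.2122, 1.60037, -0.386329)  len=0.0502
  (v5,v14,v10) [+--] → (-0.2122, 1.60037, -0.386329)–(-0.2122, 1.85979, 0)  len=0.4653
  (v25,v30,v26) [-+-] → (-0.2122, -1.85979, 0)–(-0.2122, -1.60037, 0.386329)  len=0.4653
  (v26,v30,v31) [-++] → (-0.2122, -1.60037, 0.386329)–(-0.2122, -1.57239, 0.428)  len=0.0502
  (v26,v31,v27) [-+-] → (-0.2122, -1.57239, 0.428)–(-0.2122, -1.12294, 0.269953)  len=0.4764
  (v27,v31,v32) [-++] → (-0.2122, -1.12294, 0.269953)–(-0.2122, -1.10743, 0.2645)  len=0.0164
  (v27,v32,v28) [-+-] → (-0.2122, -1.10743, 0.2645)–(-0.2122, -1.10743, -0.241147)  len=0.5056
  (v28,v32,v33) [-++] → (-0.2122, -1.10743, -0.241147)–(-0.2122, -1.10743, -0.2645)  len=0.0234
  (v28,v33,v29) [-+-] → (-0.2122, -1.10743, -0.2645)–(-0.2122, -1.50587, -0.40461)  len=0.4224
  (v29,v33,v34) [-++] → (-0.2122, -1.50587, -0.40461)–(-0.2122, -1.57239, -0.428)  len=0.0705
  (v29,v34,v25) [-+-] → (-0.2122, -1.57239, -0.428)–(-0.2122, -1.81585, -0.0654437)  len=0.4367
  (v25,v34,v30) [-++] → (-0.2122, -1.81585, -0.0654437)–(-0.2122, -1.85979, 0)  len=0.0788

Chained into 2 loop(s):
  loop 1: 10 segments, perimeter = 2.5458
  loop 2: 10 segments, perimeter = 2.5458
Total perimeter = 5.092


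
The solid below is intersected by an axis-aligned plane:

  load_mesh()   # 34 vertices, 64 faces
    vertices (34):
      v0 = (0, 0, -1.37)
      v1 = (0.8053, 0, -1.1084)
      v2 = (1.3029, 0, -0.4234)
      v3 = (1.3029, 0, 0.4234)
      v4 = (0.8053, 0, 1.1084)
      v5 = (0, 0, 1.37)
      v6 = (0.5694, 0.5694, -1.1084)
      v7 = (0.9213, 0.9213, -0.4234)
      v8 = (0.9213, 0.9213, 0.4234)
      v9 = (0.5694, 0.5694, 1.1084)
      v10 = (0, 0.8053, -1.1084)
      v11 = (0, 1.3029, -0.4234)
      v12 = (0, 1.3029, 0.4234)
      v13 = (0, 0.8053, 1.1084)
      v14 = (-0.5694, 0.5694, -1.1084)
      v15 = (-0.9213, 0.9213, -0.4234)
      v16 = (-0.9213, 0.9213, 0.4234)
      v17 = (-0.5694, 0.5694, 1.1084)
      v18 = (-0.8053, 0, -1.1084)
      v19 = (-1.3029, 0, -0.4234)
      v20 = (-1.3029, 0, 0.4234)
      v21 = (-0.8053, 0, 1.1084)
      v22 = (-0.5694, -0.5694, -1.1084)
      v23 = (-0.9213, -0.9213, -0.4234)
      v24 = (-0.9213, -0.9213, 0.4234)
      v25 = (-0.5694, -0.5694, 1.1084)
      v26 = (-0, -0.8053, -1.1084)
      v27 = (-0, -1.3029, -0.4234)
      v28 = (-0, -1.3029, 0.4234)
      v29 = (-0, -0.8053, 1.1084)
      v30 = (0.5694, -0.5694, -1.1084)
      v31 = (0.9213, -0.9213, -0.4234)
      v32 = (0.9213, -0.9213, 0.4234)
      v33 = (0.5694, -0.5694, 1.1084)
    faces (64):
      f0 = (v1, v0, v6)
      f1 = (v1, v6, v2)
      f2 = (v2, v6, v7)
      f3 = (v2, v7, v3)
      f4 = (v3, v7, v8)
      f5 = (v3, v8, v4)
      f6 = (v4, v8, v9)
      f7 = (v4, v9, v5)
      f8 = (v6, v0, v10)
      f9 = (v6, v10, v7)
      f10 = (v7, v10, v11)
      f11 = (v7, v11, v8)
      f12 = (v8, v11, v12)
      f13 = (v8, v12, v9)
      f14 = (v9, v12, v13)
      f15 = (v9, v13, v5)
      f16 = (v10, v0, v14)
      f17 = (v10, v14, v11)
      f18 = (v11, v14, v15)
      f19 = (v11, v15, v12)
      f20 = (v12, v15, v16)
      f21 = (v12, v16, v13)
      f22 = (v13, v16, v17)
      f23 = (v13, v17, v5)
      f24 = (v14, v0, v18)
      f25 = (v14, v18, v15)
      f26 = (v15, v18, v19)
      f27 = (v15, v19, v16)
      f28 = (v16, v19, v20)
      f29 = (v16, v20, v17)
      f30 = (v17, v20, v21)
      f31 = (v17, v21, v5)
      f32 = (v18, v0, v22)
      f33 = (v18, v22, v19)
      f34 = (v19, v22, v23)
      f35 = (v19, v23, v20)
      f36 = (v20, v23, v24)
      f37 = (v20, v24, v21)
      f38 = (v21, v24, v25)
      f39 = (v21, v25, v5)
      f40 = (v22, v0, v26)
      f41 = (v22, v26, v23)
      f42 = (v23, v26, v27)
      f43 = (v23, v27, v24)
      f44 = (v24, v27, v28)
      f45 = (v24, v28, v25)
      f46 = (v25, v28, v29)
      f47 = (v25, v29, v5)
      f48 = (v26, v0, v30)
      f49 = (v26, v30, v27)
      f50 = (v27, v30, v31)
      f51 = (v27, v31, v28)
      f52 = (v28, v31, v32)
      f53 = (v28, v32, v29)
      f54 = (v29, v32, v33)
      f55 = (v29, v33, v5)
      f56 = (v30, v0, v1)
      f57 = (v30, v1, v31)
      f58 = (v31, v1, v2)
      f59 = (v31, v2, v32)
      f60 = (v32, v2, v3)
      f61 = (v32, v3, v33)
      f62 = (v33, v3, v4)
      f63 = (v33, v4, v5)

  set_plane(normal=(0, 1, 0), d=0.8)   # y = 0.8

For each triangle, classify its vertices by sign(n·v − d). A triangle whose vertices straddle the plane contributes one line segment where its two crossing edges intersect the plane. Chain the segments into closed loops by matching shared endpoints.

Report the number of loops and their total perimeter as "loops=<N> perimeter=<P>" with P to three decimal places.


Straddling triangles (20 of 64):
  (v2,v6,v7) [--+] → (0.8, 0.8, -0.65952)–(0.971542, 0.8, -0.4234)  len=0.2919
  (v2,v7,v3) [-+-] → (0.971542, 0.8, -0.4234)–(0.971542, 0.8, -0.311909)  len=0.1115
  (v3,v7,v8) [-++] → (0.971542, 0.8, -0.311909)–(0.971542, 0.8, 0.4234)  len=0.7353
  (v3,v8,v4) [-+-] → (0.971542, 0.8, 0.4234)–(0.906027, 0.8, 0.513588)  len=0.1115
  (v4,v8,v9) [-+-] → (0.906027, 0.8, 0.513588)–(0.8, 0.8, 0.65952)  len=0.1804
  (v6,v0,v10) [--+] → (0, 0.8, -1.11012)–(0.0127928, 0.8, -1.1084)  len=0.0129
  (v6,v10,v7) [-++] → (0.0127928, 0.8, -1.1084)–(0.8, 0.8, -0.65952)  len=0.9062
  (v8,v12,v9) [++-] → (0.39039, 0.8, 0.893048)–(0.8, 0.8, 0.65952)  len=0.4715
  (v9,v12,v13) [-++] → (0.39039, 0.8, 0.893048)–(0.0127928, 0.8, 1.1084)  len=0.4347
  (v9,v13,v5) [-+-] → (0.0127928, 0.8, 1.1084)–(0, 0.8, 1.11012)  len=0.0129
  (v10,v0,v14) [+--] → (0, 0.8, -1.11012)–(-0.0127928, 0.8, -1.1084)  len=0.0129
  (v10,v14,v11) [+-+] → (-0.0127928, 0.8, -1.1084)–(-0.39039, 0.8, -0.893048)  len=0.4347
  (v11,v14,v15) [+-+] → (-0.39039, 0.8, -0.893048)–(-0.8, 0.8, -0.65952)  len=0.4715
  (v13,v16,v17) [++-] → (-0.8, 0.8, 0.65952)–(-0.0127928, 0.8, 1.1084)  len=0.9062
  (v13,v17,v5) [+--] → (-0.0127928, 0.8, 1.1084)–(0, 0.8, 1.11012)  len=0.0129
  (v14,v18,v15) [--+] → (-0.906027, 0.8, -0.513588)–(-0.8, 0.8, -0.65952)  len=0.1804
  (v15,v18,v19) [+--] → (-0.906027, 0.8, -0.513588)–(-0.971542, 0.8, -0.4234)  len=0.1115
  (v15,v19,v16) [+-+] → (-0.971542, 0.8, -0.4234)–(-0.971542, 0.8, 0.311909)  len=0.7353
  (v16,v19,v20) [+--] → (-0.971542, 0.8, 0.311909)–(-0.971542, 0.8, 0.4234)  len=0.1115
  (v16,v20,v17) [+--] → (-0.971542, 0.8, 0.4234)–(-0.8, 0.8, 0.65952)  len=0.2919

Chained into 1 loop(s):
  loop 1: 20 segments, perimeter = 6.5374
Total perimeter = 6.537

loops=1 perimeter=6.537


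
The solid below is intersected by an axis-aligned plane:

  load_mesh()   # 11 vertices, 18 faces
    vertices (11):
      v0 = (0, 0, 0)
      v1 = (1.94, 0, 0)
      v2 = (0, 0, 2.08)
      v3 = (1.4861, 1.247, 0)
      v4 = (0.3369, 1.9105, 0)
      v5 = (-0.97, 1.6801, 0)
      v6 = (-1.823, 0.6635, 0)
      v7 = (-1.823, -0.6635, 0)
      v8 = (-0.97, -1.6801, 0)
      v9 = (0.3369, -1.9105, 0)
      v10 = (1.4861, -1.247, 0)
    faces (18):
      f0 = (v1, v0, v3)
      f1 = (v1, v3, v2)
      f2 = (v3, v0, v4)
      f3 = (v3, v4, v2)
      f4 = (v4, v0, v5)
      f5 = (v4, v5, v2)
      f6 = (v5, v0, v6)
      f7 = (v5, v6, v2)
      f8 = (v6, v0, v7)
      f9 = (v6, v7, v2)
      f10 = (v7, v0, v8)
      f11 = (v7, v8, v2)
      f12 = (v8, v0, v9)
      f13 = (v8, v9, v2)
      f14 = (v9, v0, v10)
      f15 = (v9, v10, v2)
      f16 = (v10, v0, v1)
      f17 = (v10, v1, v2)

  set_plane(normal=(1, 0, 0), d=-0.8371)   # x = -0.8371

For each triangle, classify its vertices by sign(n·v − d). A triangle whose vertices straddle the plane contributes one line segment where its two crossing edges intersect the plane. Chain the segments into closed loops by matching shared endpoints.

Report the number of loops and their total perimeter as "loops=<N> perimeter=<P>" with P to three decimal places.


Straddling triangles (10 of 18):
  (v4,v0,v5) [++-] → (-0.8371, 1.44991, 0)–(-0.8371, 1.70353, 0)  len=0.2536
  (v4,v5,v2) [+-+] → (-0.8371, 1.70353, 0)–(-0.8371, 1.44991, 0.284981)  len=0.3815
  (v5,v0,v6) [-+-] → (-0.8371, 1.44991, 0)–(-0.8371, 0.304671, 0)  len=1.1452
  (v5,v6,v2) [--+] → (-0.8371, 0.304671, 1.12489)–(-0.8371, 1.44991, 0.284981)  len=1.4202
  (v6,v0,v7) [-+-] → (-0.8371, 0.304671, 0)–(-0.8371, -0.304671, 0)  len=0.6093
  (v6,v7,v2) [--+] → (-0.8371, -0.304671, 1.12489)–(-0.8371, 0.304671, 1.12489)  len=0.6093
  (v7,v0,v8) [-+-] → (-0.8371, -0.304671, 0)–(-0.8371, -1.44991, 0)  len=1.1452
  (v7,v8,v2) [--+] → (-0.8371, -1.44991, 0.284981)–(-0.8371, -0.304671, 1.12489)  len=1.4202
  (v8,v0,v9) [-++] → (-0.8371, -1.44991, 0)–(-0.8371, -1.70353, 0)  len=0.2536
  (v8,v9,v2) [-++] → (-0.8371, -1.70353, 0)–(-0.8371, -1.44991, 0.284981)  len=0.3815

Chained into 1 loop(s):
  loop 1: 10 segments, perimeter = 7.6198
Total perimeter = 7.620

loops=1 perimeter=7.620


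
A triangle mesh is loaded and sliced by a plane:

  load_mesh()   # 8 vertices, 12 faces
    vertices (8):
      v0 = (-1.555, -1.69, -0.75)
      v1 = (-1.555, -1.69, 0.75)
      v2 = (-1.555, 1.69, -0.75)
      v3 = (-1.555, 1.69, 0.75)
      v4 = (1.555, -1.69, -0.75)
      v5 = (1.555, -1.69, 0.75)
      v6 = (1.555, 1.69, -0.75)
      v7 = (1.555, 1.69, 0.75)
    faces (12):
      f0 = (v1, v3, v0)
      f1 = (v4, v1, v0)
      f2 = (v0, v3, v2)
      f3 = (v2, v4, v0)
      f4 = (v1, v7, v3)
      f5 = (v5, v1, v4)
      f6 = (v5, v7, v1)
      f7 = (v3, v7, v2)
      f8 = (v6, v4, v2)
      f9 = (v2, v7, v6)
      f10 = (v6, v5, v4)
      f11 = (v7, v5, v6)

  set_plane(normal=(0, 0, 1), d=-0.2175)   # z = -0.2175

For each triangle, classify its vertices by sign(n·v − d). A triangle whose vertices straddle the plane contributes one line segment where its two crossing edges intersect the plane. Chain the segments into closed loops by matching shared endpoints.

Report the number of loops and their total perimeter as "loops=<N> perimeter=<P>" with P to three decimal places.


Straddling triangles (8 of 12):
  (v1,v3,v0) [++-] → (-1.555, -0.4901, -0.2175)–(-1.555, -1.69, -0.2175)  len=1.1999
  (v4,v1,v0) [-+-] → (0.45095, -1.69, -0.2175)–(-1.555, -1.69, -0.2175)  len=2.0059
  (v0,v3,v2) [-+-] → (-1.555, -0.4901, -0.2175)–(-1.555, 1.69, -0.2175)  len=2.1801
  (v5,v1,v4) [++-] → (0.45095, -1.69, -0.2175)–(1.555, -1.69, -0.2175)  len=1.1040
  (v3,v7,v2) [++-] → (-0.45095, 1.69, -0.2175)–(-1.555, 1.69, -0.2175)  len=1.1040
  (v2,v7,v6) [-+-] → (-0.45095, 1.69, -0.2175)–(1.555, 1.69, -0.2175)  len=2.0059
  (v6,v5,v4) [-+-] → (1.555, 0.4901, -0.2175)–(1.555, -1.69, -0.2175)  len=2.1801
  (v7,v5,v6) [++-] → (1.555, 0.4901, -0.2175)–(1.555, 1.69, -0.2175)  len=1.1999

Chained into 1 loop(s):
  loop 1: 8 segments, perimeter = 12.9800
Total perimeter = 12.980

loops=1 perimeter=12.980


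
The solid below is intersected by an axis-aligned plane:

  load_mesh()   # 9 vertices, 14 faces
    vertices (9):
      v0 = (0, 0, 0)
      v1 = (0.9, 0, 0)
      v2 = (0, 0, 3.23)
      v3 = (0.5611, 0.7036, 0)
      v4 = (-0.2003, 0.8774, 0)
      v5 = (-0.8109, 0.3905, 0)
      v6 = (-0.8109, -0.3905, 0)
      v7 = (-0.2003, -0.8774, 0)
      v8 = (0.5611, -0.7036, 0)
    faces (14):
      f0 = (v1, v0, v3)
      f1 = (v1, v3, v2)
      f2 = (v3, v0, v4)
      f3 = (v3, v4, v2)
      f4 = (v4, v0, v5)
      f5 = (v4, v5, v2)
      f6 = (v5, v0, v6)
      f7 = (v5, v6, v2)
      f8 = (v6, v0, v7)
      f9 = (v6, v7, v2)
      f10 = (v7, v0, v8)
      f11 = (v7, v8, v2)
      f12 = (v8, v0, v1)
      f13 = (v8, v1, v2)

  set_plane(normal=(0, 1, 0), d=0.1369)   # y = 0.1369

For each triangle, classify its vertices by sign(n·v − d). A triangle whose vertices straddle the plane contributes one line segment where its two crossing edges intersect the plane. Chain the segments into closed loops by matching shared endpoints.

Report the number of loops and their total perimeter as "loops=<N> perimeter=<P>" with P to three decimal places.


loops=1 perimeter=7.373

Straddling triangles (8 of 14):
  (v1,v0,v3) [--+] → (0.109174, 0.1369, 0)–(0.83406, 0.1369, 0)  len=0.7249
  (v1,v3,v2) [-+-] → (0.83406, 0.1369, 0)–(0.109174, 0.1369, 2.60154)  len=2.7006
  (v3,v0,v4) [+-+] → (0.109174, 0.1369, 0)–(-0.0312526, 0.1369, 0)  len=0.1404
  (v3,v4,v2) [++-] → (-0.0312526, 0.1369, 2.72603)–(0.109174, 0.1369, 2.60154)  len=0.1877
  (v4,v0,v5) [+-+] → (-0.0312526, 0.1369, 0)–(-0.284282, 0.1369, 0)  len=0.2530
  (v4,v5,v2) [++-] → (-0.284282, 0.1369, 2.09764)–(-0.0312526, 0.1369, 2.72603)  len=0.6774
  (v5,v0,v6) [+--] → (-0.284282, 0.1369, 0)–(-0.8109, 0.1369, 0)  len=0.5266
  (v5,v6,v2) [+--] → (-0.8109, 0.1369, 0)–(-0.284282, 0.1369, 2.09764)  len=2.1627

Chained into 1 loop(s):
  loop 1: 8 segments, perimeter = 7.3734
Total perimeter = 7.373


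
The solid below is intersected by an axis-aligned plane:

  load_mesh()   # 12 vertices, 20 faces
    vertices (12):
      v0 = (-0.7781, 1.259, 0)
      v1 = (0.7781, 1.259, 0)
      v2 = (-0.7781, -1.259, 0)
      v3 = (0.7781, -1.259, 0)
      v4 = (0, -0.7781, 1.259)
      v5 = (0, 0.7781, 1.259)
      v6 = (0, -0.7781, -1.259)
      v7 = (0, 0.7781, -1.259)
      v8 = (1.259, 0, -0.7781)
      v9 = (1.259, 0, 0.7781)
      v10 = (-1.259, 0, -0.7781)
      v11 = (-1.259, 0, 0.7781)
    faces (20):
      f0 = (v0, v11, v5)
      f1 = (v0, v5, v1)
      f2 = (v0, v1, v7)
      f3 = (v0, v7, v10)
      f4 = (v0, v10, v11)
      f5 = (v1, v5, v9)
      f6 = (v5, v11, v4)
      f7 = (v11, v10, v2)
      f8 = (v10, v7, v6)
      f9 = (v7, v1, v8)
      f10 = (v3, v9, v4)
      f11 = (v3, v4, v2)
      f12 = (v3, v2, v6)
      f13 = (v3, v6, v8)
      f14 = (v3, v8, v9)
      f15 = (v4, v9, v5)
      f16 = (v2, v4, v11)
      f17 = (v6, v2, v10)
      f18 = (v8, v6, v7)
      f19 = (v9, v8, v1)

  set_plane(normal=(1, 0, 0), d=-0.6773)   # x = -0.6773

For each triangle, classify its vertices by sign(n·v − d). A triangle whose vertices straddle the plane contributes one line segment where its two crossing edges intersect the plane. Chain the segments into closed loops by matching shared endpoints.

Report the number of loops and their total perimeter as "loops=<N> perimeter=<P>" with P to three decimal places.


Straddling triangles (10 of 20):
  (v0,v11,v5) [--+] → (-0.6773, 0.359508, 1.00029)–(-0.6773, 1.1967, 0.163099)  len=1.1840
  (v0,v5,v1) [-++] → (-0.6773, 1.1967, 0.163099)–(-0.6773, 1.259, 0)  len=0.1746
  (v0,v1,v7) [-++] → (-0.6773, 1.259, 0)–(-0.6773, 1.1967, -0.163099)  len=0.1746
  (v0,v7,v10) [-+-] → (-0.6773, 1.1967, -0.163099)–(-0.6773, 0.359508, -1.00029)  len=1.1840
  (v5,v11,v4) [+-+] → (-0.6773, 0.359508, 1.00029)–(-0.6773, -0.359508, 1.00029)  len=0.7190
  (v10,v7,v6) [-++] → (-0.6773, 0.359508, -1.00029)–(-0.6773, -0.359508, -1.00029)  len=0.7190
  (v3,v4,v2) [++-] → (-0.6773, -1.1967, 0.163099)–(-0.6773, -1.259, 0)  len=0.1746
  (v3,v2,v6) [+-+] → (-0.6773, -1.259, 0)–(-0.6773, -1.1967, -0.163099)  len=0.1746
  (v2,v4,v11) [-+-] → (-0.6773, -1.1967, 0.163099)–(-0.6773, -0.359508, 1.00029)  len=1.1840
  (v6,v2,v10) [+--] → (-0.6773, -1.1967, -0.163099)–(-0.6773, -0.359508, -1.00029)  len=1.1840

Chained into 1 loop(s):
  loop 1: 10 segments, perimeter = 6.8723
Total perimeter = 6.872

loops=1 perimeter=6.872


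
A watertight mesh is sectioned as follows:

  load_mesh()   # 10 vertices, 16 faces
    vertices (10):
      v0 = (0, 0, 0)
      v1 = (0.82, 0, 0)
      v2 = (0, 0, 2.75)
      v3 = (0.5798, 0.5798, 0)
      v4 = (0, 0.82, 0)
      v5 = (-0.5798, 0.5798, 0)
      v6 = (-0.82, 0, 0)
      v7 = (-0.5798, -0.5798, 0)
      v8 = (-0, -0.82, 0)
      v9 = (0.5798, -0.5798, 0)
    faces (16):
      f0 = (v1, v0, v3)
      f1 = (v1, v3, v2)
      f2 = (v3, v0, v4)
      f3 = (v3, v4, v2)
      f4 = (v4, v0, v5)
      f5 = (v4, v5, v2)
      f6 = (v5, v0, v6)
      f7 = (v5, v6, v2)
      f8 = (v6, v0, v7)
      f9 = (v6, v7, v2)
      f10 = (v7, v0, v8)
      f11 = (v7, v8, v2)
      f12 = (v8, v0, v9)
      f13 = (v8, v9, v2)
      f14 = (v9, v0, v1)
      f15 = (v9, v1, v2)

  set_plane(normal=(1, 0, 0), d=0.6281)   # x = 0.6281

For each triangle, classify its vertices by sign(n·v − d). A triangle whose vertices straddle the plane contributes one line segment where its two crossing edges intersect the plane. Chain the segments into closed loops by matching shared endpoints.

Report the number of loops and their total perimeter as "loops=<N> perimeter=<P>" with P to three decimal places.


loops=1 perimeter=2.512

Straddling triangles (4 of 16):
  (v1,v0,v3) [+--] → (0.6281, 0, 0)–(0.6281, 0.463212, 0)  len=0.4632
  (v1,v3,v2) [+--] → (0.6281, 0.463212, 0)–(0.6281, 0, 0.643567)  len=0.7929
  (v9,v0,v1) [--+] → (0.6281, 0, 0)–(0.6281, -0.463212, 0)  len=0.4632
  (v9,v1,v2) [-+-] → (0.6281, -0.463212, 0)–(0.6281, 0, 0.643567)  len=0.7929

Chained into 1 loop(s):
  loop 1: 4 segments, perimeter = 2.5123
Total perimeter = 2.512


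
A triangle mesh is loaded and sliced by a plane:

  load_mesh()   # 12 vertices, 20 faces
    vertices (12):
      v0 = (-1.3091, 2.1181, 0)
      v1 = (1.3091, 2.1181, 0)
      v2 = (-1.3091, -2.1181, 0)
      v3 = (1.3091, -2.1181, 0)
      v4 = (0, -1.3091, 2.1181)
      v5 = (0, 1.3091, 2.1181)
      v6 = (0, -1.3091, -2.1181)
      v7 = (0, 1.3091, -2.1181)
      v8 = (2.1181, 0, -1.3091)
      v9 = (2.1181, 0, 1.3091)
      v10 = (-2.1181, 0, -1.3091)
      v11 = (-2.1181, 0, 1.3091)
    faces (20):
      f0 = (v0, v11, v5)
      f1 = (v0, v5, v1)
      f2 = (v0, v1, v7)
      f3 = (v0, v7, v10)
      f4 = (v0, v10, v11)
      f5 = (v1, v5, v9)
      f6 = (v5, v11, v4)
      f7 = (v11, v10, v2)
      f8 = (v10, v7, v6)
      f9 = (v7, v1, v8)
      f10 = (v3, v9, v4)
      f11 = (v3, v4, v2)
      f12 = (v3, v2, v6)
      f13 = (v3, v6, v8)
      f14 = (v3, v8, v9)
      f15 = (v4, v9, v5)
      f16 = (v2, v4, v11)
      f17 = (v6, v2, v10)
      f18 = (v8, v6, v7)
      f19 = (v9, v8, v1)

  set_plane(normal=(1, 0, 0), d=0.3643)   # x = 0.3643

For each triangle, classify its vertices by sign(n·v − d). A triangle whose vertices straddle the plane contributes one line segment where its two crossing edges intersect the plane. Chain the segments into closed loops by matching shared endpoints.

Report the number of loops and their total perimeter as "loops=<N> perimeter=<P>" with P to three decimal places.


Straddling triangles (10 of 20):
  (v0,v5,v1) [--+] → (0.3643, 1.53423, 1.52867)–(0.3643, 2.1181, 0)  len=1.6364
  (v0,v1,v7) [-+-] → (0.3643, 2.1181, 0)–(0.3643, 1.53423, -1.52867)  len=1.6364
  (v1,v5,v9) [+-+] → (0.3643, 1.53423, 1.52867)–(0.3643, 1.08394, 1.97896)  len=0.6368
  (v7,v1,v8) [-++] → (0.3643, 1.53423, -1.52867)–(0.3643, 1.08394, -1.97896)  len=0.6368
  (v3,v9,v4) [++-] → (0.3643, -1.08394, 1.97896)–(0.3643, -1.53423, 1.52867)  len=0.6368
  (v3,v4,v2) [+--] → (0.3643, -1.53423, 1.52867)–(0.3643, -2.1181, 0)  len=1.6364
  (v3,v2,v6) [+--] → (0.3643, -2.1181, 0)–(0.3643, -1.53423, -1.52867)  len=1.6364
  (v3,v6,v8) [+-+] → (0.3643, -1.53423, -1.52867)–(0.3643, -1.08394, -1.97896)  len=0.6368
  (v4,v9,v5) [-+-] → (0.3643, -1.08394, 1.97896)–(0.3643, 1.08394, 1.97896)  len=2.1679
  (v8,v6,v7) [+--] → (0.3643, -1.08394, -1.97896)–(0.3643, 1.08394, -1.97896)  len=2.1679

Chained into 1 loop(s):
  loop 1: 10 segments, perimeter = 13.4285
Total perimeter = 13.428

loops=1 perimeter=13.428
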